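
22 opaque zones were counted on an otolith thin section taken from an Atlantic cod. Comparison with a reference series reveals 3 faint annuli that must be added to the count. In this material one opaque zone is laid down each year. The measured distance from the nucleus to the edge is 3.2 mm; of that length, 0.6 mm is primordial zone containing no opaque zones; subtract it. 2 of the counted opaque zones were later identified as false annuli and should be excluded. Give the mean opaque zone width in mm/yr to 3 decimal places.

0.113 mm/yr

After corrections the count is 22 − 2 + 3 = 23 opaque zones.
The growth record spans 3.2 − 0.6 = 2.6 mm.
2.6 mm over 23 years gives 2.6 / 23 ≈ 0.113 mm/yr.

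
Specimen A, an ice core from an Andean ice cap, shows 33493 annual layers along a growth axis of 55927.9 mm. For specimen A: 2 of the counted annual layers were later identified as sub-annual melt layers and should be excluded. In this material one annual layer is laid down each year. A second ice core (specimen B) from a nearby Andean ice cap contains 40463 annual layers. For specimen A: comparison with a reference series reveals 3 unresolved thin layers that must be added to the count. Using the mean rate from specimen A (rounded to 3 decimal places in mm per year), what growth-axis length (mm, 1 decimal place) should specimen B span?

Specimen A: correcting the raw count gives 33493 − 2 + 3 = 33494 true annual layers.
A: Mean rate = 55927.9 mm / 33494 years ≈ 1.670 mm/yr.
For B, 1.670 mm/year × 40463 years = 67573.2 mm.

67573.2 mm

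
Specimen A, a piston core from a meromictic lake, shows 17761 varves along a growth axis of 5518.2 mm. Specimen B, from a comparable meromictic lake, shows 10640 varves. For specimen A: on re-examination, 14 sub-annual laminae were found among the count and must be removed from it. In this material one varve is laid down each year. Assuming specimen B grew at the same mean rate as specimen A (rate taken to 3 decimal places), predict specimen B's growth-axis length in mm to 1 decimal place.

Specimen A: after corrections the count is 17761 − 14 = 17747 varves.
A: 5518.2 mm over 17747 years gives 5518.2 / 17747 ≈ 0.311 mm per year.
Length of B = 0.311 × 10640 = 3309.0 mm.

3309.0 mm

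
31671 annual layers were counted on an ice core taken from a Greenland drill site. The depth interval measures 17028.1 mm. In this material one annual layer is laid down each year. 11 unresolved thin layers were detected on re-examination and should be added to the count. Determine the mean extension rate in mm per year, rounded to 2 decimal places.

0.54 mm per year

True annual layer count = 31671 + 11 = 31682.
Extension rate ≈ 17028.1 / 31682 = 0.54 mm per year.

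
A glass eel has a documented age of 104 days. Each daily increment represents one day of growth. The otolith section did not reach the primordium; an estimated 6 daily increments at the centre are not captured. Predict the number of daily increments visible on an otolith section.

98 daily increments

At one daily increment per day, 104 days correspond to 104 daily increments.
Less the 6 uncaptured daily increments: 104 − 6 = 98.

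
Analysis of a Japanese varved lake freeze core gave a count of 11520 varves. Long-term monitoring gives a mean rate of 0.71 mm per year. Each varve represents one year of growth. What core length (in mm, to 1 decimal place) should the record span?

8179.2 mm

The record spans 11520 years at 0.71 mm per year.
Length ≈ 0.71 × 11520 = 8179.2 mm.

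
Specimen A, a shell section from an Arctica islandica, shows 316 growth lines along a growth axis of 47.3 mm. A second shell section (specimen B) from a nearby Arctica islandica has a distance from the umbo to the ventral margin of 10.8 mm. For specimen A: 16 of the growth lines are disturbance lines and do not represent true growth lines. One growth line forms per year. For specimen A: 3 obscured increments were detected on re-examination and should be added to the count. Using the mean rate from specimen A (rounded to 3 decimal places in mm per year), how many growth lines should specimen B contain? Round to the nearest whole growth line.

69 growth lines

Specimen A: correcting the raw count gives 316 − 16 + 3 = 303 true growth lines.
A: Mean rate = 47.3 mm / 303 years ≈ 0.156 mm per year.
Specimen B: 10.8 mm / 0.156 mm per year = 69.23 years ≈ 69 growth lines.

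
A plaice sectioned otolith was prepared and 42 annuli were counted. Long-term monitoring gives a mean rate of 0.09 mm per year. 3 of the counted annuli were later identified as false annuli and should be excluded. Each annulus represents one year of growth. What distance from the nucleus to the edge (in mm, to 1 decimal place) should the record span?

3.5 mm

True annulus count = 42 − 3 = 39.
Length ≈ 0.09 × 39 = 3.5 mm.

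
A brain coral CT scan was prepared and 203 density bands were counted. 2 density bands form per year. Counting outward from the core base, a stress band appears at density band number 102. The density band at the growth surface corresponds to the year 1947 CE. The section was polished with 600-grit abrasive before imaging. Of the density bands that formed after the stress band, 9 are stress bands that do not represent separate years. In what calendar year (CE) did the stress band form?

1901 CE

203 − 102 = 101 density bands lie beyond the stress band toward the growth surface.
101 − 9 false = 92 true density bands after the stress band.
Dividing by 2 density bands per year: 92 / 2 = 46 years.
The density band at the growth surface is 1947 CE, so the stress band dates to 1947 − 46 = 1901 CE.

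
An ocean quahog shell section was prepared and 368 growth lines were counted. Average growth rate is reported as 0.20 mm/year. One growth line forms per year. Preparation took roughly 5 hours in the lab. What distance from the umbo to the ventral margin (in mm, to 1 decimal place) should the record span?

368 years of growth are recorded.
Length ≈ 0.20 × 368 = 73.6 mm.

73.6 mm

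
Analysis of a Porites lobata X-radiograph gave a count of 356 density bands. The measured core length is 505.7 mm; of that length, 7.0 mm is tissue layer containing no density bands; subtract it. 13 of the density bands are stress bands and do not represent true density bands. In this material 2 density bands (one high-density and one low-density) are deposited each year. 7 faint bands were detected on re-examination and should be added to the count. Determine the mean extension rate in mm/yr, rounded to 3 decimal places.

2.850 mm/yr

After corrections the count is 356 − 13 + 7 = 350 density bands.
With 2 density bands per year, 350 / 2 = 175 years.
Net length = 505.7 − 7.0 = 498.7 mm.
Mean rate = 498.7 mm / 175 years ≈ 2.850 mm/yr.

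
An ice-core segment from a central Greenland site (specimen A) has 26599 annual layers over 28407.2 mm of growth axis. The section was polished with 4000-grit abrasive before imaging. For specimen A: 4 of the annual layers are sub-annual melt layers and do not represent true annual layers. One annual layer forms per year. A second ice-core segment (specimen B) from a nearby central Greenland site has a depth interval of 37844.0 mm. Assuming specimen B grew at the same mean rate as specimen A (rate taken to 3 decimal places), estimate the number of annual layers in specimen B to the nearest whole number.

35434 annual layers

Specimen A: adjusted count: 26599 − 4 = 26595 annual layers.
A: Mean rate = 28407.2 mm / 26595 years ≈ 1.068 mm per year.
For B, 37844.0 / 1.068 = 35434.46 years ≈ 35434 annual layers.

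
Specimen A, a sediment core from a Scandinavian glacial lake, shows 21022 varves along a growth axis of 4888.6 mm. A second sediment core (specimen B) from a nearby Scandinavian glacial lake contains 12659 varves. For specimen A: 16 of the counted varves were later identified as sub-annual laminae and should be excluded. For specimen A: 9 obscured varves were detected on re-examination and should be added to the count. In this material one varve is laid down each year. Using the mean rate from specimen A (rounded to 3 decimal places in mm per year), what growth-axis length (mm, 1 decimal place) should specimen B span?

Specimen A: correcting the raw count gives 21022 − 16 + 9 = 21015 true varves.
A: 4888.6 mm over 21015 years gives 4888.6 / 21015 ≈ 0.233 mm per year.
Length of B = 0.233 × 12659 = 2949.5 mm.

2949.5 mm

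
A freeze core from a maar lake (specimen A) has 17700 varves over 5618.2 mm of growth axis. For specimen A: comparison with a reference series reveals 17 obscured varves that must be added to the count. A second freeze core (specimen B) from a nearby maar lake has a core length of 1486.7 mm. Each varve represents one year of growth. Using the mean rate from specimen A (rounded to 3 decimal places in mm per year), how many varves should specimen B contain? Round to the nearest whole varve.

Specimen A: adjusted count: 17700 + 17 = 17717 varves.
A: Extension rate ≈ 5618.2 / 17717 = 0.317 mm/year.
For B, 1486.7 / 0.317 = 4689.91 years ≈ 4690 varves.

4690 varves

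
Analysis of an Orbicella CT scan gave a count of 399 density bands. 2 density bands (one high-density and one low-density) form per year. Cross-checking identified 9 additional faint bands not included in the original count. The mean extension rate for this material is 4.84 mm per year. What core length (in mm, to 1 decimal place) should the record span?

987.4 mm

After corrections the count is 399 + 9 = 408 density bands.
Dividing by 2 density bands per year: 408 / 2 = 204 years.
Length ≈ 4.84 × 204 = 987.4 mm.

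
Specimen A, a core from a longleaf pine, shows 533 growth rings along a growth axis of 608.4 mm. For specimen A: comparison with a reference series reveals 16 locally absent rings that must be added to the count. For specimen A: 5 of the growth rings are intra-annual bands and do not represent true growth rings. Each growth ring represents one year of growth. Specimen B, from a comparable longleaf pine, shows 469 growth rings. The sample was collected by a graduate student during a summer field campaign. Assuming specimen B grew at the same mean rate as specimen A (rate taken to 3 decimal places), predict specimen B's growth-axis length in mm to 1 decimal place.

Specimen A: true growth ring count = 533 − 5 + 16 = 544.
A: Extension rate ≈ 608.4 / 544 = 1.118 mm/year.
B's length ≈ 1.118 × 469 = 524.3 mm.

524.3 mm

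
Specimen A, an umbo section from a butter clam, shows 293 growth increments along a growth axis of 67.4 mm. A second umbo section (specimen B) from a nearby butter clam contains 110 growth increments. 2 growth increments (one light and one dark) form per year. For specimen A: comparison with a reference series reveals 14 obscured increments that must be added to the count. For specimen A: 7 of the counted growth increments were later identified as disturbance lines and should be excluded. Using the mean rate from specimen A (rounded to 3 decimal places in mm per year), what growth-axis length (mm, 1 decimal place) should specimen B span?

Specimen A: after corrections the count is 293 − 7 + 14 = 300 growth increments.
Specimen A: 300 growth increments at 2 per year is 300 / 2 = 150 years.
A: Mean rate = 67.4 mm / 150 years ≈ 0.449 mm/yr.
Specimen B: 110 growth increments at 2 per year is 110 / 2 = 55 years. B's length ≈ 0.449 × 55 = 24.7 mm.

24.7 mm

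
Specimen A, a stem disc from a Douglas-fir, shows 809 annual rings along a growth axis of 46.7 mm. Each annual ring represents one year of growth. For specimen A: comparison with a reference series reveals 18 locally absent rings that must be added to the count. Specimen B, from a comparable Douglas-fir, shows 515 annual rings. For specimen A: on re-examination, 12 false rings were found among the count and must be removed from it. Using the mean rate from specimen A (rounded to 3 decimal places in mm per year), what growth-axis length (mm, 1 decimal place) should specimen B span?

Specimen A: true annual ring count = 809 − 12 + 18 = 815.
A: Mean rate = 46.7 mm / 815 years ≈ 0.057 mm/yr.
B's length ≈ 0.057 × 515 = 29.4 mm.

29.4 mm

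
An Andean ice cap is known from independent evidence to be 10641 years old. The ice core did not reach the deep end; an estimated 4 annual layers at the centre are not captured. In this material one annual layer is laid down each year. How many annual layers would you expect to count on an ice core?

10637 annual layers

Expected annual layers over 10641 years: 10641.
Subtracting the 4 annual layers not captured gives 10641 − 4 = 10637 annual layers in the record.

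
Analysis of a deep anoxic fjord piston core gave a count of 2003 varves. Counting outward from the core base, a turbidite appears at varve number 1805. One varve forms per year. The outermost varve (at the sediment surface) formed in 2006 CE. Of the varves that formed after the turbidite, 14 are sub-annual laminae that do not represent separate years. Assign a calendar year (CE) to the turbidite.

1822 CE

The turbidite sits at varve 1805 from the core base, so 2003 − 1805 = 198 varves formed after it.
Excluding 14 false varves: 198 − 14 = 184.
2006 − 184 = 1822 CE.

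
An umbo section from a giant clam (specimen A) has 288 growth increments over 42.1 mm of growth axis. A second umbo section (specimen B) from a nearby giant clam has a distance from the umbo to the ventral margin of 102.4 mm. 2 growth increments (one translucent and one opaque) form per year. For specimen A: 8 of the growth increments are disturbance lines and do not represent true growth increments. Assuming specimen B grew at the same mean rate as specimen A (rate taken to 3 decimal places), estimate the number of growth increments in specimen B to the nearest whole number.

680 growth increments

Specimen A: after corrections the count is 288 − 8 = 280 growth increments.
Specimen A: dividing by 2 growth increments per year: 280 / 2 = 140 years.
A: Extension rate ≈ 42.1 / 140 = 0.301 mm per year.
B spans 102.4 / 0.301 = 340.20 years; at 2 growth increments per year that is 340.20 × 2 ≈ 680 growth increments.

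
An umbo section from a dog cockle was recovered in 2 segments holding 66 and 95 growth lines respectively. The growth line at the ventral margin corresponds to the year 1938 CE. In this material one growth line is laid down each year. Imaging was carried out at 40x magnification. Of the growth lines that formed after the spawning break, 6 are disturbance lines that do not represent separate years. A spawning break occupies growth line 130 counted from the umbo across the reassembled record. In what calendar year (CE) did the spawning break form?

1913 CE

Total growth lines = 66 + 95 = 161.
161 − 130 = 31 growth lines lie beyond the spawning break toward the ventral margin.
Excluding 6 false growth lines: 31 − 6 = 25.
Counting back 25 years from 1938 CE places the spawning break in 1938 − 25 = 1913 CE.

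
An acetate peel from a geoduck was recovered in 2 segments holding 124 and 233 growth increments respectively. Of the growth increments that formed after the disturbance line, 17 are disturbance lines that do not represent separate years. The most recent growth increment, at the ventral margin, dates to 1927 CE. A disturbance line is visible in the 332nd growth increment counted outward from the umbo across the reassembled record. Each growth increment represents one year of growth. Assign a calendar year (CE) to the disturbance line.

1919 CE

Total growth increments = 124 + 233 = 357.
Between growth increment 332 and the ventral margin there are 357 − 332 = 25 growth increments.
Removing the 17 false growth increments leaves 25 − 17 = 8 true growth increments beyond the disturbance line.
Counting back 8 years from 1927 CE places the disturbance line in 1927 − 8 = 1919 CE.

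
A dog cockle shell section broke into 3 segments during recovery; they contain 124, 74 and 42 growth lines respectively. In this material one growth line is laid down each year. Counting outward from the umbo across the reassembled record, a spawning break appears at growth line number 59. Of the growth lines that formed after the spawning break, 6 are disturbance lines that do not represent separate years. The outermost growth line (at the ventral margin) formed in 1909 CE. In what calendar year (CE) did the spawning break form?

1734 CE

Total growth lines = 124 + 74 + 42 = 240.
240 − 59 = 181 growth lines lie beyond the spawning break toward the ventral margin.
Excluding 6 false growth lines: 181 − 6 = 175.
The growth line at the ventral margin is 1909 CE, so the spawning break dates to 1909 − 175 = 1734 CE.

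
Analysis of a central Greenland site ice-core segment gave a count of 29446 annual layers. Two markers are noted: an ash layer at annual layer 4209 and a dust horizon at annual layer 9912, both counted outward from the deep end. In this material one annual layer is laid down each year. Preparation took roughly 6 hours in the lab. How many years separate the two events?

5703 years

9912 − 4209 = 5703 annual layers lie between the two events.
One annual layer per year makes the interval 5703 years.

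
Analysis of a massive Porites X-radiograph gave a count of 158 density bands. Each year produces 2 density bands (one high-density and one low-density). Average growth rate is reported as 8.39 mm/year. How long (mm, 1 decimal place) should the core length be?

662.8 mm

With 2 density bands per year, 158 / 2 = 79 years.
Predicted length = 8.39 mm/year × 79 years = 662.8 mm.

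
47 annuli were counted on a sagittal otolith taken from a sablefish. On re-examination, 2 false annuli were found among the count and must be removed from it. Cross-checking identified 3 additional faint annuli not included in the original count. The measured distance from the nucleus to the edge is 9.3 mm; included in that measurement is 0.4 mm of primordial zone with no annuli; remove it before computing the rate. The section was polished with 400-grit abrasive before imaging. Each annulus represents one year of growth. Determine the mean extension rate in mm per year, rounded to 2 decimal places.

0.19 mm per year

True annulus count = 47 − 2 + 3 = 48.
Net length = 9.3 − 0.4 = 8.9 mm.
Mean rate = 8.9 mm / 48 years ≈ 0.19 mm per year.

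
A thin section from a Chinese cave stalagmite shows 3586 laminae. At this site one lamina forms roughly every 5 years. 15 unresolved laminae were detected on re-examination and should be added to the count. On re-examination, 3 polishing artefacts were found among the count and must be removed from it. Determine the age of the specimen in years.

17990 yr

True lamina count = 3586 − 3 + 15 = 3598.
3598 laminae at 5 years each span 3598 × 5 = 17990 years.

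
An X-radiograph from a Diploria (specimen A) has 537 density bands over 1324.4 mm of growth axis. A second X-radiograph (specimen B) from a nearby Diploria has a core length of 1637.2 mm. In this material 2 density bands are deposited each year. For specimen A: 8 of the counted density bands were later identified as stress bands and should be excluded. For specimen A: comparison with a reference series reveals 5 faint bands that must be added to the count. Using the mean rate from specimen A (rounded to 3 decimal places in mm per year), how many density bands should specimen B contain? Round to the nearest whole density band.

660 density bands

Specimen A: true density band count = 537 − 8 + 5 = 534.
Specimen A: 534 density bands at 2 per year is 534 / 2 = 267 years.
A: Mean rate = 1324.4 mm / 267 years ≈ 4.960 mm per year.
Specimen B: 1637.2 mm / 4.960 mm per year = 330.08 years; at 2 density bands per year that is 330.08 × 2 ≈ 660 density bands.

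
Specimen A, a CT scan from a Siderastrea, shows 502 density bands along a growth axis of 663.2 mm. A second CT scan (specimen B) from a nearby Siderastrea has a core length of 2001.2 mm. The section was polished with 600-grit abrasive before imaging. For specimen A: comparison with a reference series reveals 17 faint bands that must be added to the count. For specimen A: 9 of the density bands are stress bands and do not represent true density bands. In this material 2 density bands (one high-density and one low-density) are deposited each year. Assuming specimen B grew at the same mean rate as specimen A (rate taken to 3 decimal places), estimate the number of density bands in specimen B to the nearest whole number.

Specimen A: after corrections the count is 502 − 9 + 17 = 510 density bands.
Specimen A: dividing by 2 density bands per year: 510 / 2 = 255 years.
A: Extension rate ≈ 663.2 / 255 = 2.601 mm/year.
B spans 2001.2 / 2.601 = 769.40 years; at 2 density bands per year that is 769.40 × 2 ≈ 1539 density bands.

1539 density bands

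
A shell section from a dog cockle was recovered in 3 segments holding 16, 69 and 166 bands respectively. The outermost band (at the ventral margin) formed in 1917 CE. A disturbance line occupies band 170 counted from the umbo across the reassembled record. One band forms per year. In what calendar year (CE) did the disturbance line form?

1836 CE

Total bands = 16 + 69 + 166 = 251.
Between band 170 and the ventral margin there are 251 − 170 = 81 bands.
The band at the ventral margin is 1917 CE, so the disturbance line dates to 1917 − 81 = 1836 CE.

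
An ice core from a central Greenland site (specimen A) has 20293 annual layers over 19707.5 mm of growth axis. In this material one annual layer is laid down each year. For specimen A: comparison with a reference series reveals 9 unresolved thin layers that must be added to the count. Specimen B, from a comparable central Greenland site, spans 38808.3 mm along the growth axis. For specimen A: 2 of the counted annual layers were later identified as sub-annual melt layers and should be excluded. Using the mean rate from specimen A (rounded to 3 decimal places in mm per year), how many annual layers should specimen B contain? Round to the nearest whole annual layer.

Specimen A: correcting the raw count gives 20293 − 2 + 9 = 20300 true annual layers.
A: Extension rate ≈ 19707.5 / 20300 = 0.971 mm/yr.
For B, 38808.3 / 0.971 = 39967.35 years ≈ 39967 annual layers.

39967 annual layers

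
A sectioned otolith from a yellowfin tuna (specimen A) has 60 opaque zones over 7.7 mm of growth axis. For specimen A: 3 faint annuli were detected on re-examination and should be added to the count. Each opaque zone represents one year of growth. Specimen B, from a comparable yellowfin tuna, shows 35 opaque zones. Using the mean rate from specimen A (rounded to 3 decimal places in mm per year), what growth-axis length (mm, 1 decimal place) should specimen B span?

4.3 mm

Specimen A: correcting the raw count gives 60 + 3 = 63 true opaque zones.
A: Mean rate = 7.7 mm / 63 years ≈ 0.122 mm per year.
For B, 0.122 mm/year × 35 years = 4.3 mm.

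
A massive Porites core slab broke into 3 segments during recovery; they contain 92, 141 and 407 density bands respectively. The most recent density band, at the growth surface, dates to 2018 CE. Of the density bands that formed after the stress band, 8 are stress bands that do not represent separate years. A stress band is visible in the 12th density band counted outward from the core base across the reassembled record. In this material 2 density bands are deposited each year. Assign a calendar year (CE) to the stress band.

Total density bands = 92 + 141 + 407 = 640.
640 − 12 = 628 density bands lie beyond the stress band toward the growth surface.
628 − 8 false = 620 true density bands after the stress band.
With 2 density bands per year, 620 / 2 = 310 years.
The density band at the growth surface is 2018 CE, so the stress band dates to 2018 − 310 = 1708 CE.

1708 CE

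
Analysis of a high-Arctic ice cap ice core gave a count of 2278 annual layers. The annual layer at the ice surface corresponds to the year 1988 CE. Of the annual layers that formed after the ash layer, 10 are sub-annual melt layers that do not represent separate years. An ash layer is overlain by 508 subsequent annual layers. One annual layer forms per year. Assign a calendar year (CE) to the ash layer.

1490 CE

There are 508 annual layers younger than the ash layer.
Removing the 10 false annual layers leaves 508 − 10 = 498 true annual layers beyond the ash layer.
1988 − 498 = 1490 CE.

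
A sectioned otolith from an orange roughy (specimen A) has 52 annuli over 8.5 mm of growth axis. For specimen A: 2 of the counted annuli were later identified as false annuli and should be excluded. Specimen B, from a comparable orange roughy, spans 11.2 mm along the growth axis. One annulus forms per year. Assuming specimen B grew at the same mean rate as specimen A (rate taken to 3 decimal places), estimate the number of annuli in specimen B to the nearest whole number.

66 annuli

Specimen A: correcting the raw count gives 52 − 2 = 50 true annuli.
A: Extension rate ≈ 8.5 / 50 = 0.170 mm per year.
Specimen B: 11.2 mm / 0.170 mm per year = 65.88 years ≈ 66 annuli.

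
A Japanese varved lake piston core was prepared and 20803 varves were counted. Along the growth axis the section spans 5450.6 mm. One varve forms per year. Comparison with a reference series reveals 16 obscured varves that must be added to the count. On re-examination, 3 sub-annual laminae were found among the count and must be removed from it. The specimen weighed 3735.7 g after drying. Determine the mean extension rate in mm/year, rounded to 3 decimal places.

0.262 mm/year

After corrections the count is 20803 − 3 + 16 = 20816 varves.
Extension rate ≈ 5450.6 / 20816 = 0.262 mm/year.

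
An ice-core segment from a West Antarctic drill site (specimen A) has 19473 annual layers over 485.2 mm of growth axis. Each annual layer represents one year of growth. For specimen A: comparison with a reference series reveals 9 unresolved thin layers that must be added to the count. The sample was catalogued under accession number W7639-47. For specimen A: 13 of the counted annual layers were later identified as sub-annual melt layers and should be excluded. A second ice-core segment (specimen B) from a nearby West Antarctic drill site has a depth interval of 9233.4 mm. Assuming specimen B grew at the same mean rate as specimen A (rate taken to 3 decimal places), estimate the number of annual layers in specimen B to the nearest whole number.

369336 annual layers

Specimen A: after corrections the count is 19473 − 13 + 9 = 19469 annual layers.
A: 485.2 mm over 19469 years gives 485.2 / 19469 ≈ 0.025 mm/year.
Specimen B: 9233.4 mm / 0.025 mm per year = 369336.00 years ≈ 369336 annual layers.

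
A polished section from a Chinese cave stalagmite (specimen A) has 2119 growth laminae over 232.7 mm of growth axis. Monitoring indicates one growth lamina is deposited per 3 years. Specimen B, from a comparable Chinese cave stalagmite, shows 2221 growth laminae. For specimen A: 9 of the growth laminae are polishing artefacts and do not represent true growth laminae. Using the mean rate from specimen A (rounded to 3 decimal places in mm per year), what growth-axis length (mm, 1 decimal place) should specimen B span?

Specimen A: adjusted count: 2119 − 9 = 2110 growth laminae.
Specimen A: 2110 growth laminae at 3 years each span 2110 × 3 = 6330 years.
A: Mean rate = 232.7 mm / 6330 years ≈ 0.037 mm per year.
Specimen B: multiplying by 3 years per growth lamina: 2221 × 3 = 6663 years. B's length ≈ 0.037 × 6663 = 246.5 mm.

246.5 mm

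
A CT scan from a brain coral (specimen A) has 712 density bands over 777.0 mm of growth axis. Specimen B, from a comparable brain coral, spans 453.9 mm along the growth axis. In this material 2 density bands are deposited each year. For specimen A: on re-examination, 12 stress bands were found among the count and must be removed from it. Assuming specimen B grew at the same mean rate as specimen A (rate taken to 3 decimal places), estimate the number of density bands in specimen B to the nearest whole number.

Specimen A: correcting the raw count gives 712 − 12 = 700 true density bands.
Specimen A: 700 density bands at 2 per year is 700 / 2 = 350 years.
A: 777.0 mm over 350 years gives 777.0 / 350 ≈ 2.220 mm per year.
B spans 453.9 / 2.220 = 204.46 years; at 2 density bands per year that is 204.46 × 2 ≈ 409 density bands.

409 density bands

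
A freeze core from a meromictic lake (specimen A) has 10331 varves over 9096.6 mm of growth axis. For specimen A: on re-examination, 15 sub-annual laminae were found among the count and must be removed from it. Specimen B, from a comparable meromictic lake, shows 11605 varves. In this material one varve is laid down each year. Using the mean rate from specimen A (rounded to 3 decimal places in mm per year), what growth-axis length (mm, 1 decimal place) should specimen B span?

10235.6 mm

Specimen A: after corrections the count is 10331 − 15 = 10316 varves.
A: Mean rate = 9096.6 mm / 10316 years ≈ 0.882 mm/yr.
B's length ≈ 0.882 × 11605 = 10235.6 mm.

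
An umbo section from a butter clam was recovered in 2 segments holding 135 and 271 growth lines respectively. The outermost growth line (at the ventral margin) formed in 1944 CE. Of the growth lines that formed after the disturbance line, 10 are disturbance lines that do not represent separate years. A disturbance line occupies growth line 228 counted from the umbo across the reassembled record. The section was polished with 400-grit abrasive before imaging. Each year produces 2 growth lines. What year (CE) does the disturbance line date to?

Total growth lines = 135 + 271 = 406.
Between growth line 228 and the ventral margin there are 406 − 228 = 178 growth lines.
Removing the 10 false growth lines leaves 178 − 10 = 168 true growth lines beyond the disturbance line.
Dividing by 2 growth lines per year: 168 / 2 = 84 years.
The growth line at the ventral margin is 1944 CE, so the disturbance line dates to 1944 − 84 = 1860 CE.

1860 CE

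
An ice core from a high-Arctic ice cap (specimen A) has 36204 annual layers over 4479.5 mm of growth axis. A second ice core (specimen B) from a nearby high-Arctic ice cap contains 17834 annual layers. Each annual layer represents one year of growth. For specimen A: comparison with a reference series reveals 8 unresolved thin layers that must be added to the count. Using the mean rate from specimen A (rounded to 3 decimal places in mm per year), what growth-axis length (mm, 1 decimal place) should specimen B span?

Specimen A: after corrections the count is 36204 + 8 = 36212 annual layers.
A: Mean rate = 4479.5 mm / 36212 years ≈ 0.124 mm/year.
B's length ≈ 0.124 × 17834 = 2211.4 mm.

2211.4 mm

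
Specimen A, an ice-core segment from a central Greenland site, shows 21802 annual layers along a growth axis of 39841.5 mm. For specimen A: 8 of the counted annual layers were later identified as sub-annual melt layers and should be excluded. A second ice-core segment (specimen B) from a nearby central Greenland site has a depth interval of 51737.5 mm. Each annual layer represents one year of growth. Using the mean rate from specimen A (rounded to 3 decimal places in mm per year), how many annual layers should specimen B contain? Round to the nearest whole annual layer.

Specimen A: adjusted count: 21802 − 8 = 21794 annual layers.
A: Mean rate = 39841.5 mm / 21794 years ≈ 1.828 mm/year.
For B, 51737.5 / 1.828 = 28302.79 years ≈ 28303 annual layers.

28303 annual layers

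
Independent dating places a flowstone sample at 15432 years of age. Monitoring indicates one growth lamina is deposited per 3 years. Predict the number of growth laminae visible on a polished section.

Expected growth laminae: 15432 / 3 = 5144.
So 5144 growth laminae should be present.

5144 growth laminae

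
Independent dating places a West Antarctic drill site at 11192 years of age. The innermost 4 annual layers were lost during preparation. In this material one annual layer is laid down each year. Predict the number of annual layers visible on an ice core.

11188 annual layers

Expected annual layers over 11192 years: 11192.
11192 − 4 missed = 11188 annual layers expected in the prepared section.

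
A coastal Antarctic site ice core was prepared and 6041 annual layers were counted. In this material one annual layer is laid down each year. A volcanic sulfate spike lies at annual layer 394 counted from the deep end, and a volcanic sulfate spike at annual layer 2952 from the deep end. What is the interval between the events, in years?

Separation: 2952 − 394 = 2558 annual layers.
That is 2558 years at one annual layer per year.

2558 years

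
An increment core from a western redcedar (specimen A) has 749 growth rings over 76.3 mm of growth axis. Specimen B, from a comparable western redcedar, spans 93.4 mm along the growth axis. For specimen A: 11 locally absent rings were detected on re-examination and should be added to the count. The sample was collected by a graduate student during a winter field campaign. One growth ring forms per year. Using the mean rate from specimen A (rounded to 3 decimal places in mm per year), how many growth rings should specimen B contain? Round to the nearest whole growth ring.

934 growth rings

Specimen A: true growth ring count = 749 + 11 = 760.
A: Extension rate ≈ 76.3 / 760 = 0.100 mm/yr.
For B, 93.4 / 0.100 = 934.00 years ≈ 934 growth rings.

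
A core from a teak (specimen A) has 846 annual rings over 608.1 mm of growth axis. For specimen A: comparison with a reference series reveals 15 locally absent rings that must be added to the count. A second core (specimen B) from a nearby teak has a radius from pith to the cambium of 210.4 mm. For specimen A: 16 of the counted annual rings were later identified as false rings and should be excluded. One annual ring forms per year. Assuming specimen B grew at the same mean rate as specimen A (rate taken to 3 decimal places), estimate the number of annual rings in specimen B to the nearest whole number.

Specimen A: correcting the raw count gives 846 − 16 + 15 = 845 true annual rings.
A: 608.1 mm over 845 years gives 608.1 / 845 ≈ 0.720 mm/year.
B spans 210.4 / 0.720 = 292.22 years ≈ 292 annual rings.

292 annual rings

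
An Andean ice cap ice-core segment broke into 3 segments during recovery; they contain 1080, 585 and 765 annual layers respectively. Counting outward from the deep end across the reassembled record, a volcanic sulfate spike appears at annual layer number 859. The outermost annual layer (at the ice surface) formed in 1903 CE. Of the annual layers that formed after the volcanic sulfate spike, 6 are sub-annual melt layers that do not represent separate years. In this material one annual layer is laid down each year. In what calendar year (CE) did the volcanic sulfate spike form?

338 CE

Total annual layers = 1080 + 585 + 765 = 2430.
Between annual layer 859 and the ice surface there are 2430 − 859 = 1571 annual layers.
Removing the 6 false annual layers leaves 1571 − 6 = 1565 true annual layers beyond the volcanic sulfate spike.
The annual layer at the ice surface is 1903 CE, so the volcanic sulfate spike dates to 1903 − 1565 = 338 CE.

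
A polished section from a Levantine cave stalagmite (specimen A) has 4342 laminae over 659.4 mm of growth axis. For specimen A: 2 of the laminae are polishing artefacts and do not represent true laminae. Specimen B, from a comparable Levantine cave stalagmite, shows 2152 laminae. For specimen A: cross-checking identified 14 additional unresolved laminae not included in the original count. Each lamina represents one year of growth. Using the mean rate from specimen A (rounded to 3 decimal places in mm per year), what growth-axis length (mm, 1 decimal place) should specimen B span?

325.0 mm

Specimen A: correcting the raw count gives 4342 − 2 + 14 = 4354 true laminae.
A: Mean rate = 659.4 mm / 4354 years ≈ 0.151 mm/year.
B's length ≈ 0.151 × 2152 = 325.0 mm.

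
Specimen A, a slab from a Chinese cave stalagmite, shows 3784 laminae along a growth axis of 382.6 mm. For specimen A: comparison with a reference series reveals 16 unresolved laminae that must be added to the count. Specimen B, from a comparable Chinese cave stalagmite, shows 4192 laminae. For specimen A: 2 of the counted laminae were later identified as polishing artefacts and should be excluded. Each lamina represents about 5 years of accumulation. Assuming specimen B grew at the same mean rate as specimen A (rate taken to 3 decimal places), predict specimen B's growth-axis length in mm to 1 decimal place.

419.2 mm

Specimen A: adjusted count: 3784 − 2 + 16 = 3798 laminae.
Specimen A: at 5 years per lamina, 3798 × 5 = 18990 years.
A: Extension rate ≈ 382.6 / 18990 = 0.020 mm per year.
Specimen B: 4192 laminae at 5 years each span 4192 × 5 = 20960 years. Length of B = 0.020 × 20960 = 419.2 mm.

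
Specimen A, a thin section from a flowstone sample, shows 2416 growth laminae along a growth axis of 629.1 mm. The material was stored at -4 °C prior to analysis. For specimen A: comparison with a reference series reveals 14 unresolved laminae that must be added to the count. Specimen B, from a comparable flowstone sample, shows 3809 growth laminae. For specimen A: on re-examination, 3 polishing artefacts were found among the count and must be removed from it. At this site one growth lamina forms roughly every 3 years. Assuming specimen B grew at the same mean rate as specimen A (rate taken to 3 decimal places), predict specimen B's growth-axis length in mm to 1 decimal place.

982.7 mm

Specimen A: after corrections the count is 2416 − 3 + 14 = 2427 growth laminae.
Specimen A: 2427 growth laminae at 3 years each span 2427 × 3 = 7281 years.
A: Extension rate ≈ 629.1 / 7281 = 0.086 mm per year.
Specimen B: 3809 growth laminae at 3 years each span 3809 × 3 = 11427 years. Length of B = 0.086 × 11427 = 982.7 mm.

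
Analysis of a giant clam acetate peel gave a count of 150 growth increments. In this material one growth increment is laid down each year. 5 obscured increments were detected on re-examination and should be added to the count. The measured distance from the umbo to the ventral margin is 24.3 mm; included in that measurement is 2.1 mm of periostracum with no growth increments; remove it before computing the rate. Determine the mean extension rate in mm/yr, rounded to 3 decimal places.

Correcting the raw count gives 150 + 5 = 155 true growth increments.
Net length = 24.3 − 2.1 = 22.2 mm.
Extension rate ≈ 22.2 / 155 = 0.143 mm/yr.

0.143 mm/yr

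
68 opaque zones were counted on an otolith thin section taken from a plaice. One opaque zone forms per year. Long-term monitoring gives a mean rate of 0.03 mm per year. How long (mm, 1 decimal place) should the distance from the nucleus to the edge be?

2.0 mm

68 years of growth are recorded.
Predicted length = 0.03 mm/year × 68 years = 2.0 mm.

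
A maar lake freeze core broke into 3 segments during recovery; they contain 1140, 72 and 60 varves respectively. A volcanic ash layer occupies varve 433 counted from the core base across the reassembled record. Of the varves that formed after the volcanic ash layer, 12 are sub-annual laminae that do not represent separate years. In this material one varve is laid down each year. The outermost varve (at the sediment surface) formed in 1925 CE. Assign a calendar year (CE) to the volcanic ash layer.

1098 CE

Total varves = 1140 + 72 + 60 = 1272.
1272 − 433 = 839 varves lie beyond the volcanic ash layer toward the sediment surface.
839 − 12 false = 827 true varves after the volcanic ash layer.
1925 − 827 = 1098 CE.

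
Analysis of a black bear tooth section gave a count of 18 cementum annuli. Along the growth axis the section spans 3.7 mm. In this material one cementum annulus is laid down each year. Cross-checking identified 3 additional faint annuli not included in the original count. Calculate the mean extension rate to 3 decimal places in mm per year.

0.176 mm per year

Correcting the raw count gives 18 + 3 = 21 true cementum annuli.
3.7 mm over 21 years gives 3.7 / 21 ≈ 0.176 mm per year.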